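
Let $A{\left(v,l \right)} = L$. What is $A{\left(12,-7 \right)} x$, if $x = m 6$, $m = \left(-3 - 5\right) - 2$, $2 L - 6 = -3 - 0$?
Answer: $-90$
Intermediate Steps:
$L = \frac{3}{2}$ ($L = 3 + \frac{-3 - 0}{2} = 3 + \frac{-3 + 0}{2} = 3 + \frac{1}{2} \left(-3\right) = 3 - \frac{3}{2} = \frac{3}{2} \approx 1.5$)
$m = -10$ ($m = -8 - 2 = -10$)
$A{\left(v,l \right)} = \frac{3}{2}$
$x = -60$ ($x = \left(-10\right) 6 = -60$)
$A{\left(12,-7 \right)} x = \frac{3}{2} \left(-60\right) = -90$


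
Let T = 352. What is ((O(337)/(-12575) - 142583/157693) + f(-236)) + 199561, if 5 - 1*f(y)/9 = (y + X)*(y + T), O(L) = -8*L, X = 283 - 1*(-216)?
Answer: -148658156823747/1982989475 ≈ -74967.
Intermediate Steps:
X = 499 (X = 283 + 216 = 499)
f(y) = 45 - 9*(352 + y)*(499 + y) (f(y) = 45 - 9*(y + 499)*(y + 352) = 45 - 9*(499 + y)*(352 + y) = 45 - 9*(352 + y)*(499 + y))
((O(337)/(-12575) - 142583/157693) + f(-236)) + 199561 = ((-8*337/(-12575) - 142583/157693) + (-1580787 - 7659*(-236) - 9*(-236)²)) + 199561 = ((-2696*(-1/12575) - 142583*1/157693) + (-1580787 + 1807524 - 9*55696)) + 199561 = ((2696/12575 - 142583/157693) + (-1580787 + 1807524 - 501264)) + 199561 = (-1367840897/1982989475 - 274527) + 199561 = -544385519444222/1982989475 + 199561 = -148658156823747/1982989475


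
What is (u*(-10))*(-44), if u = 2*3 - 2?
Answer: 1760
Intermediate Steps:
u = 4 (u = 6 - 2 = 4)
(u*(-10))*(-44) = (4*(-10))*(-44) = -40*(-44) = 1760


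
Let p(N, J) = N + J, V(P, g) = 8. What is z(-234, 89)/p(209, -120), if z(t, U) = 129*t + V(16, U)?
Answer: -30178/89 ≈ -339.08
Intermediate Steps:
p(N, J) = J + N
z(t, U) = 8 + 129*t (z(t, U) = 129*t + 8 = 8 + 129*t)
z(-234, 89)/p(209, -120) = (8 + 129*(-234))/(-120 + 209) = (8 - 30186)/89 = -30178*1/89 = -30178/89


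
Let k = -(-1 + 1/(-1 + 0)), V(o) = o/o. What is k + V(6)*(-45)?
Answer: -43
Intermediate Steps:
V(o) = 1
k = 2 (k = -(-1 + 1/(-1)) = -(-1 - 1) = -1*(-2) = 2)
k + V(6)*(-45) = 2 + 1*(-45) = 2 - 45 = -43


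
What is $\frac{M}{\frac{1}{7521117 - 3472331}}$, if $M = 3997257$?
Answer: $16184038180002$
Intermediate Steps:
$\frac{M}{\frac{1}{7521117 - 3472331}} = \frac{3997257}{\frac{1}{7521117 - 3472331}} = \frac{3997257}{\frac{1}{4048786}} = 3997257 \frac{1}{\frac{1}{4048786}} = 3997257 \cdot 4048786 = 16184038180002$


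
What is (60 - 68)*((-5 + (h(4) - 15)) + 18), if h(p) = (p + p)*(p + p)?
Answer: -496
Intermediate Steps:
h(p) = 4*p**2 (h(p) = (2*p)*(2*p) = 4*p**2)
(60 - 68)*((-5 + (h(4) - 15)) + 18) = (60 - 68)*((-5 + (4*4**2 - 15)) + 18) = -8*((-5 + (4*16 - 15)) + 18) = -8*((-5 + (64 - 15)) + 18) = -8*((-5 + 49) + 18) = -8*(44 + 18) = -8*62 = -496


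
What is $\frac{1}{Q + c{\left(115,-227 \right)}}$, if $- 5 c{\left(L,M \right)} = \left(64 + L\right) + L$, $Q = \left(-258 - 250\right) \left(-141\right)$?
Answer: $\frac{5}{357846} \approx 1.3972 \cdot 10^{-5}$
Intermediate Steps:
$Q = 71628$ ($Q = \left(-508\right) \left(-141\right) = 71628$)
$c{\left(L,M \right)} = - \frac{64}{5} - \frac{2 L}{5}$ ($c{\left(L,M \right)} = - \frac{\left(64 + L\right) + L}{5} = - \frac{64 + 2 L}{5} = - \frac{64}{5} - \frac{2 L}{5}$)
$\frac{1}{Q + c{\left(115,-227 \right)}} = \frac{1}{71628 - \frac{294}{5}} = \frac{1}{\frac{357846}{5}} = \frac{5}{357846}$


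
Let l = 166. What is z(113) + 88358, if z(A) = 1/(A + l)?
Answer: 24651883/279 ≈ 88358.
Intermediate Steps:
z(A) = 1/(166 + A) (z(A) = 1/(A + 166) = 1/(166 + A))
z(113) + 88358 = 1/(166 + 113) + 88358 = 1/279 + 88358 = 24651883/279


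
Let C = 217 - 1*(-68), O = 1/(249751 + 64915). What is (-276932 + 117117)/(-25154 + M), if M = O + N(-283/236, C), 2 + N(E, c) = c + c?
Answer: 10057669358/1547275655 ≈ 6.5002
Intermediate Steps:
O = 1/314666 ≈ 3.1780e-6
C = 285 (C = 217 + 68 = 285)
N(E, c) = -2 + 2*c (N(E, c) = -2 + (c + c) = -2 + 2*c)
M = 178730289/314666 (M = 1/314666 + (-2 + 2*285) = 1/314666 + (-2 + 570) = 1/314666 + 568 = 178730289/314666 ≈ 568.00)
(-276932 + 117117)/(-25154 + M) = (-276932 + 117117)/(-25154 + 178730289/314666) = -159815/(-7736378275/314666) = -159815*(-314666/7736378275) = 10057669358/1547275655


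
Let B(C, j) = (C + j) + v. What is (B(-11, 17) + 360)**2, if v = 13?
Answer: 143641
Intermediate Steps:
B(C, j) = 13 + C + j (B(C, j) = (C + j) + 13 = 13 + C + j)
(B(-11, 17) + 360)**2 = ((13 - 11 + 17) + 360)**2 = (19 + 360)**2 = 379**2 = 143641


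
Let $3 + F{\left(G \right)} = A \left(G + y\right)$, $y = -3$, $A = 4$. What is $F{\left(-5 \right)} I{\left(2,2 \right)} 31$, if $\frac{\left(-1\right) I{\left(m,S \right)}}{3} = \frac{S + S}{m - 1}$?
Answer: $13020$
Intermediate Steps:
$I{\left(m,S \right)} = - \frac{6 S}{-1 + m}$ ($I{\left(m,S \right)} = - 3 \frac{S + S}{m - 1} = - 3 \frac{2 S}{-1 + m} = - \frac{6 S}{-1 + m}$)
$F{\left(G \right)} = -15 + 4 G$ ($F{\left(G \right)} = -3 + 4 \left(G - 3\right) = -3 + 4 \left(-3 + G\right) = -3 + \left(-12 + 4 G\right) = -15 + 4 G$)
$F{\left(-5 \right)} I{\left(2,2 \right)} 31 = \left(-15 + 4 \left(-5\right)\right) \left(\left(-6\right) 2 \frac{1}{-1 + 2}\right) 31 = \left(-15 - 20\right) \left(\left(-6\right) 2 \cdot 1^{-1}\right) 31 = - 35 \left(\left(-6\right) 2 \cdot 1\right) 31 = \left(-35\right) \left(-12\right) 31 = 420 \cdot 31 = 13020$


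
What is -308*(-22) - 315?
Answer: 6461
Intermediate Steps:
-308*(-22) - 315 = 6776 - 315 = 6461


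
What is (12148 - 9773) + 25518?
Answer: 27893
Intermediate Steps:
(12148 - 9773) + 25518 = 2375 + 25518 = 27893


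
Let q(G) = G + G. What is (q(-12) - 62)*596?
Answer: -51256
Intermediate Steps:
q(G) = 2*G
(q(-12) - 62)*596 = (2*(-12) - 62)*596 = (-24 - 62)*596 = -86*596 = -51256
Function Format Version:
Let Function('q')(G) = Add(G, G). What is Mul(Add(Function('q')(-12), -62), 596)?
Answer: -51256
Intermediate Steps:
Function('q')(G) = Mul(2, G)
Mul(Add(Function('q')(-12), -62), 596) = Mul(Add(Mul(2, -12), -62), 596) = Mul(Add(-24, -62), 596) = Mul(-86, 596) = -51256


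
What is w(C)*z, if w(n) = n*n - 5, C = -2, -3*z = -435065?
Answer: -435065/3 ≈ -1.4502e+5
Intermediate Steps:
z = 435065/3 (z = -⅓*(-435065) = 435065/3 ≈ 1.4502e+5)
w(n) = -5 + n² (w(n) = n² - 5 = -5 + n²)
w(C)*z = (-5 + (-2)²)*(435065/3) = (-5 + 4)*(435065/3) = -1*435065/3 = -435065/3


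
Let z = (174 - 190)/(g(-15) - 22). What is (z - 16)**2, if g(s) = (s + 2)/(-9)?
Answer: 7929856/34225 ≈ 231.70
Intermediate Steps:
g(s) = -2/9 - s/9 (g(s) = (2 + s)*(-1/9) = -2/9 - s/9)
z = 144/185 (z = (174 - 190)/((-2/9 - 1/9*(-15)) - 22) = -16/((-2/9 + 5/3) - 22) = -16/(13/9 - 22) = -16/(-185/9) = -16*(-9/185) = 144/185 ≈ 0.77838)
(z - 16)**2 = (144/185 - 16)**2 = (-2816/185)**2 = 7929856/34225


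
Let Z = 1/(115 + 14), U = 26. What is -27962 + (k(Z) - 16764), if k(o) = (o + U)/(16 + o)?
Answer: -18471167/413 ≈ -44724.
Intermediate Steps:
Z = 1/129 ≈ 0.0077519
k(o) = (26 + o)/(16 + o) (k(o) = (o + 26)/(16 + o) = (26 + o)/(16 + o))
-27962 + (k(Z) - 16764) = -27962 + ((26 + 1/129)/(16 + 1/129) - 16764) = -27962 + ((3355/129)/(2065/129) - 16764) = -27962 + ((129/2065)*(3355/129) - 16764) = -27962 + (671/413 - 16764) = -27962 - 6922861/413 = -18471167/413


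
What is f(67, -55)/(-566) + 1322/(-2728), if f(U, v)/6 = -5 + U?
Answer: -440767/386012 ≈ -1.1418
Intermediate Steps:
f(U, v) = -30 + 6*U (f(U, v) = 6*(-5 + U) = -30 + 6*U)
f(67, -55)/(-566) + 1322/(-2728) = (-30 + 6*67)/(-566) + 1322/(-2728) = (-30 + 402)*(-1/566) + 1322*(-1/2728) = 372*(-1/566) - 661/1364 = -186/283 - 661/1364 = -440767/386012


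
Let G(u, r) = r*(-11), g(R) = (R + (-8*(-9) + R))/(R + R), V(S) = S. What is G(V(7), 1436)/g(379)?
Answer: -5986684/415 ≈ -14426.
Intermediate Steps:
g(R) = (72 + 2*R)/(2*R) (g(R) = (R + (72 + R))/((2*R)) = (72 + 2*R)*(1/(2*R)) = (72 + 2*R)/(2*R))
G(u, r) = -11*r
G(V(7), 1436)/g(379) = (-11*1436)/(((36 + 379)/379)) = -15796/((1/379)*415) = -15796/415/379 = -15796*379/415 = -5986684/415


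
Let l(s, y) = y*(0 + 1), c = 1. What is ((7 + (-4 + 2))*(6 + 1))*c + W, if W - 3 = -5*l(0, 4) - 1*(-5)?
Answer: 23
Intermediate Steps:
l(s, y) = y (l(s, y) = y*1 = y)
W = -12 (W = 3 + (-5*4 - 1*(-5)) = 3 + (-20 + 5) = 3 - 15 = -12)
((7 + (-4 + 2))*(6 + 1))*c + W = ((7 + (-4 + 2))*(6 + 1))*1 - 12 = ((7 - 2)*7)*1 - 12 = (5*7)*1 - 12 = 35*1 - 12 = 35 - 12 = 23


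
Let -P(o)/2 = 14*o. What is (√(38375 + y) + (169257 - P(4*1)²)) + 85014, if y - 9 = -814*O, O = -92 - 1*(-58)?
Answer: 241727 + 6*√1835 ≈ 2.4198e+5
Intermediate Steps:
O = -34 (O = -92 + 58 = -34)
P(o) = -28*o
y = 27685 (y = 9 - 814*(-34) = 9 + 27676 = 27685)
(√(38375 + y) + (169257 - P(4*1)²)) + 85014 = (√(38375 + 27685) + (169257 - (-112)²)) + 85014 = (√66060 + (169257 - (-28*4)²)) + 85014 = (6*√1835 + (169257 - 1*(-112)²)) + 85014 = (6*√1835 + (169257 - 1*12544)) + 85014 = (6*√1835 + (169257 - 12544)) + 85014 = (6*√1835 + 156713) + 85014 = (156713 + 6*√1835) + 85014 = 241727 + 6*√1835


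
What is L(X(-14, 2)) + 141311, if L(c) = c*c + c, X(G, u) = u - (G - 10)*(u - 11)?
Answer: 186893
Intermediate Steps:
X(G, u) = u - (-11 + u)*(-10 + G) (X(G, u) = u - (-10 + G)*(-11 + u) = u - (-11 + u)*(-10 + G))
L(c) = c + c**2 (L(c) = c**2 + c = c + c**2)
L(X(-14, 2)) + 141311 = (-110 + 11*(-14) + 11*2 - 1*(-14)*2)*(1 + (-110 + 11*(-14) + 11*2 - 1*(-14)*2)) + 141311 = (-110 - 154 + 22 + 28)*(1 + (-110 - 154 + 22 + 28)) + 141311 = -214*(1 - 214) + 141311 = -214*(-213) + 141311 = 45582 + 141311 = 186893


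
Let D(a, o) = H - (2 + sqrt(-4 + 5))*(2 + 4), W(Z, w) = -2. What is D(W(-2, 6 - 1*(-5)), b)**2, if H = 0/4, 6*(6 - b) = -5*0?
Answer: 324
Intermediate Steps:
b = 6 (b = 6 - (-5)*0/6 = 6 - 1/6*0 = 6 + 0 = 6)
H = 0 (H = 0*(1/4) = 0)
D(a, o) = -18 (D(a, o) = 0 - (2 + sqrt(-4 + 5))*(2 + 4) = 0 - (2 + sqrt(1))*6 = 0 - (2 + 1)*6 = 0 - 3*6 = 0 - 1*18 = 0 - 18 = -18)
D(W(-2, 6 - 1*(-5)), b)**2 = (-18)**2 = 324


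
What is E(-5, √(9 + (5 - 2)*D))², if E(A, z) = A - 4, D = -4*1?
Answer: 81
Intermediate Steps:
D = -4
E(A, z) = -4 + A
E(-5, √(9 + (5 - 2)*D))² = (-4 - 5)² = (-9)² = 81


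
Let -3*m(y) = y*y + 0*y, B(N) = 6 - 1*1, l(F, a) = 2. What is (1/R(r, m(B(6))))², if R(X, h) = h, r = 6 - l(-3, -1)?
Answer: 9/625 ≈ 0.014400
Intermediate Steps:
B(N) = 5 (B(N) = 6 - 1 = 5)
m(y) = -y²/3 (m(y) = -(y*y + 0*y)/3 = -(y² + 0)/3 = -y²/3)
r = 4 (r = 6 - 1*2 = 6 - 2 = 4)
(1/R(r, m(B(6))))² = (1/(-⅓*5²))² = (1/(-⅓*25))² = (1/(-25/3))² = (-3/25)² = 9/625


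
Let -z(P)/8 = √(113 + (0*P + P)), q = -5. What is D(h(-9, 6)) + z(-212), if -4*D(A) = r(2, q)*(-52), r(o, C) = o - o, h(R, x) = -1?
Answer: -24*I*√11 ≈ -79.599*I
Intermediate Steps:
r(o, C) = 0
z(P) = -8*√(113 + P) (z(P) = -8*√(113 + (0*P + P)) = -8*√(113 + (0 + P)) = -8*√(113 + P))
D(A) = 0 (D(A) = -0*(-52) = -¼*0 = 0)
D(h(-9, 6)) + z(-212) = 0 - 8*√(113 - 212) = 0 - 24*I*√11 = -24*I*√11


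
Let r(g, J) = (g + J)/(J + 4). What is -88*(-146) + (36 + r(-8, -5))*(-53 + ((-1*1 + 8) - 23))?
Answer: 9467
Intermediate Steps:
r(g, J) = (J + g)/(4 + J)
-88*(-146) + (36 + r(-8, -5))*(-53 + ((-1*1 + 8) - 23)) = -88*(-146) + (36 + (-5 - 8)/(4 - 5))*(-53 + ((-1*1 + 8) - 23)) = 12848 + (36 - 13/(-1))*(-53 + ((-1 + 8) - 23)) = 12848 + (36 - 1*(-13))*(-53 + (7 - 23)) = 12848 + (36 + 13)*(-53 - 16) = 12848 + 49*(-69) = 12848 - 3381 = 9467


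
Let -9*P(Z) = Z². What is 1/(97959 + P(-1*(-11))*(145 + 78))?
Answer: 9/854648 ≈ 1.0531e-5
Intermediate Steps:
P(Z) = -Z²/9
1/(97959 + P(-1*(-11))*(145 + 78)) = 1/(97959 + (-(-1*(-11))²/9)*(145 + 78)) = 1/(97959 - ⅑*11²*223) = 1/(97959 - ⅑*121*223) = 1/(97959 - 121/9*223) = 1/(97959 - 26983/9) = 1/(854648/9) = 9/854648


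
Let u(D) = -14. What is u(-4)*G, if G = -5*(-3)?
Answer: -210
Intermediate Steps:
G = 15
u(-4)*G = -14*15 = -210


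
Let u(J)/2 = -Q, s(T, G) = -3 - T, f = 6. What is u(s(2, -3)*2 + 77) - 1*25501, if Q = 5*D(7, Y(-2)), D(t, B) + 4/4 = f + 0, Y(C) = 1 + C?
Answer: -25551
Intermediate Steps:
D(t, B) = 5 (D(t, B) = -1 + (6 + 0) = -1 + 6 = 5)
Q = 25 (Q = 5*5 = 25)
u(J) = -50 (u(J) = 2*(-1*25) = 2*(-25) = -50)
u(s(2, -3)*2 + 77) - 1*25501 = -50 - 1*25501 = -50 - 25501 = -25551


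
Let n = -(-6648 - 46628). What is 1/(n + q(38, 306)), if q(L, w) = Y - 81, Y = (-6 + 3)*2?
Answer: 1/53189 ≈ 1.8801e-5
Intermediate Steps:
Y = -6 (Y = -3*2 = -6)
q(L, w) = -87 (q(L, w) = -6 - 81 = -87)
n = 53276 (n = -1*(-53276) = 53276)
1/(n + q(38, 306)) = 1/(53276 - 87) = 1/53189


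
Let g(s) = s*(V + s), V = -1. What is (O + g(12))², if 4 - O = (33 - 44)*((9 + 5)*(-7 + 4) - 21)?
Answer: 310249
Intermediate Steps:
g(s) = s*(-1 + s)
O = -689 (O = 4 - (33 - 44)*((9 + 5)*(-7 + 4) - 21) = 4 - (-11)*(14*(-3) - 21) = 4 - (-11)*(-42 - 21) = 4 - (-11)*(-63) = 4 - 1*693 = 4 - 693 = -689)
(O + g(12))² = (-689 + 12*(-1 + 12))² = (-689 + 12*11)² = (-689 + 132)² = (-557)² = 310249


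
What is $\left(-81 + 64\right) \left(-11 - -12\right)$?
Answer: $-17$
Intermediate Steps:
$\left(-81 + 64\right) \left(-11 - -12\right) = - 17 \left(-11 + 12\right) = \left(-17\right) 1 = -17$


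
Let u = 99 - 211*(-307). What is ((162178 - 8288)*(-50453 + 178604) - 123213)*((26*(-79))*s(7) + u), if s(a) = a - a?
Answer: 1279421813267052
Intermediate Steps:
s(a) = 0
u = 64876 (u = 99 + 64777 = 64876)
((162178 - 8288)*(-50453 + 178604) - 123213)*((26*(-79))*s(7) + u) = ((162178 - 8288)*(-50453 + 178604) - 123213)*((26*(-79))*0 + 64876) = (153890*128151 - 123213)*(-2054*0 + 64876) = (19721157390 - 123213)*(0 + 64876) = 19721034177*64876 = 1279421813267052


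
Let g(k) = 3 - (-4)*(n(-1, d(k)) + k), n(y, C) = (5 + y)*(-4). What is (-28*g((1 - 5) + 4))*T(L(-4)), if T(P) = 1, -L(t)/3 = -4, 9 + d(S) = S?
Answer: 1708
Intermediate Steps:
d(S) = -9 + S
L(t) = 12 (L(t) = -3*(-4) = 12)
n(y, C) = -20 - 4*y
g(k) = -61 + 4*k (g(k) = 3 - (-4)*((-20 - 4*(-1)) + k) = 3 - (-4)*((-20 + 4) + k) = 3 - (-4)*(-16 + k) = 3 - (64 - 4*k) = 3 + (-64 + 4*k) = -61 + 4*k)
(-28*g((1 - 5) + 4))*T(L(-4)) = -28*(-61 + 4*((1 - 5) + 4))*1 = -28*(-61 + 4*(-4 + 4))*1 = -28*(-61 + 4*0)*1 = -28*(-61 + 0)*1 = -28*(-61)*1 = 1708*1 = 1708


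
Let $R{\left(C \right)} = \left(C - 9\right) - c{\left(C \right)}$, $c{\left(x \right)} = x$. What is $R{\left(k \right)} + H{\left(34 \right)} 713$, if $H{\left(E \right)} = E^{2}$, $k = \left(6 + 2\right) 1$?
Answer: $824219$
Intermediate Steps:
$k = 8$ ($k = 8 \cdot 1 = 8$)
$R{\left(C \right)} = -9$ ($R{\left(C \right)} = \left(C - 9\right) - C = \left(-9 + C\right) - C = -9$)
$R{\left(k \right)} + H{\left(34 \right)} 713 = -9 + 34^{2} \cdot 713 = -9 + 1156 \cdot 713 = -9 + 824228 = 824219$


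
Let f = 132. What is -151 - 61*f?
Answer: -8203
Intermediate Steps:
-151 - 61*f = -151 - 61*132 = -151 - 8052 = -8203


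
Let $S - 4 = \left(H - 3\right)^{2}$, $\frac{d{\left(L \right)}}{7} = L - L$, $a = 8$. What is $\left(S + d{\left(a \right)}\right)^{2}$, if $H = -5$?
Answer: $4624$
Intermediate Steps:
$d{\left(L \right)} = 0$ ($d{\left(L \right)} = 7 \left(L - L\right) = 7 \cdot 0 = 0$)
$S = 68$ ($S = 4 + \left(-5 - 3\right)^{2} = 4 + \left(-8\right)^{2} = 4 + 64 = 68$)
$\left(S + d{\left(a \right)}\right)^{2} = \left(68 + 0\right)^{2} = 68^{2} = 4624$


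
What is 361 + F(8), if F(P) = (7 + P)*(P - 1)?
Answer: 466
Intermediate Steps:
F(P) = (-1 + P)*(7 + P) (F(P) = (7 + P)*(-1 + P) = (-1 + P)*(7 + P))
361 + F(8) = 361 + (-7 + 8² + 6*8) = 361 + (-7 + 64 + 48) = 361 + 105 = 466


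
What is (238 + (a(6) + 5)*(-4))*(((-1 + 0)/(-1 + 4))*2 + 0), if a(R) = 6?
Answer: -388/3 ≈ -129.33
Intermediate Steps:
(238 + (a(6) + 5)*(-4))*(((-1 + 0)/(-1 + 4))*2 + 0) = (238 + (6 + 5)*(-4))*(((-1 + 0)/(-1 + 4))*2 + 0) = (238 + 11*(-4))*(-1/3*2 + 0) = (238 - 44)*(-1*⅓*2 + 0) = 194*(-⅓*2 + 0) = 194*(-⅔ + 0) = 194*(-⅔) = -388/3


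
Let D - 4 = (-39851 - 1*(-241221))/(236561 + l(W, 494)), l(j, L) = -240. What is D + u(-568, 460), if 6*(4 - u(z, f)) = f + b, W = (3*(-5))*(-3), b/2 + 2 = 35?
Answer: -55876609/708963 ≈ -78.815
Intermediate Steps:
b = 66 (b = -4 + 2*35 = -4 + 70 = 66)
W = 45 (W = -15*(-3) = 45)
D = 1146654/236321 (D = 4 + (-39851 - 1*(-241221))/(236561 - 240) = 4 + (-39851 + 241221)/236321 = 4 + 201370*(1/236321) = 4 + 201370/236321 = 1146654/236321 ≈ 4.8521)
u(z, f) = -7 - f/6 (u(z, f) = 4 - (f + 66)/6 = 4 - (66 + f)/6 = 4 + (-11 - f/6) = -7 - f/6)
D + u(-568, 460) = 1146654/236321 + (-7 - 1/6*460) = 1146654/236321 + (-7 - 230/3) = 1146654/236321 - 251/3 = -55876609/708963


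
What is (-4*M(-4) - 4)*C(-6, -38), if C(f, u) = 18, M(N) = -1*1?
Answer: 0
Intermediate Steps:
M(N) = -1
(-4*M(-4) - 4)*C(-6, -38) = (-4*(-1) - 4)*18 = (4 - 4)*18 = 0*18 = 0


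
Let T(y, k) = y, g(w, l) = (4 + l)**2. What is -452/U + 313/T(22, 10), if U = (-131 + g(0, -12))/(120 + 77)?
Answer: 1979939/1474 ≈ 1343.2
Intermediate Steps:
U = -67/197 (U = (-131 + (4 - 12)**2)/(120 + 77) = (-131 + (-8)**2)/197 = (-131 + 64)*(1/197) = -67*1/197 = -67/197 ≈ -0.34010)
-452/U + 313/T(22, 10) = -452/(-67/197) + 313/22 = -452*(-197/67) + 313*(1/22) = 89044/67 + 313/22 = 1979939/1474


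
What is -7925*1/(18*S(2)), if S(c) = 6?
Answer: -7925/108 ≈ -73.380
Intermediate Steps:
-7925*1/(18*S(2)) = -7925/((6*3)*6) = -7925/(18*6) = -7925/108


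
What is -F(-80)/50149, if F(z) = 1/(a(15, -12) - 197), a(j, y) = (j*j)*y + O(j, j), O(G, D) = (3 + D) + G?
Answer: 1/143626736 ≈ 6.9625e-9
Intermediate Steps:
O(G, D) = 3 + D + G
a(j, y) = 3 + 2*j + y*j² (a(j, y) = (j*j)*y + (3 + j + j) = j²*y + (3 + 2*j) = y*j² + (3 + 2*j) = 3 + 2*j + y*j²)
F(z) = -1/2864 (F(z) = 1/((3 + 2*15 - 12*15²) - 197) = 1/((3 + 30 - 12*225) - 197) = 1/((3 + 30 - 2700) - 197) = 1/(-2667 - 197) = 1/(-2864) = -1/2864)
-F(-80)/50149 = -(-1)/(2864*50149) = -1*(-1/143626736) = 1/143626736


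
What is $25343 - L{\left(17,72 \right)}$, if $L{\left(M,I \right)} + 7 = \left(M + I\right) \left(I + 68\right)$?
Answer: $12890$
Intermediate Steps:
$L{\left(M,I \right)} = -7 + \left(68 + I\right) \left(I + M\right)$ ($L{\left(M,I \right)} = -7 + \left(M + I\right) \left(I + 68\right) = -7 + \left(I + M\right) \left(68 + I\right) = -7 + \left(68 + I\right) \left(I + M\right)$)
$25343 - L{\left(17,72 \right)} = 25343 - \left(-7 + 72^{2} + 68 \cdot 72 + 68 \cdot 17 + 72 \cdot 17\right) = 25343 - \left(-7 + 5184 + 4896 + 1156 + 1224\right) = 25343 - 12453 = 12890$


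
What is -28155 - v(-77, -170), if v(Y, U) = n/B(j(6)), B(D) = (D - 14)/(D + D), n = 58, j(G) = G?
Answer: -28068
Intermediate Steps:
B(D) = (-14 + D)/(2*D) (B(D) = (-14 + D)/((2*D)) = (-14 + D)*(1/(2*D)) = (-14 + D)/(2*D))
v(Y, U) = -87 (v(Y, U) = 58/(((1/2)*(-14 + 6)/6)) = 58/(((1/2)*(1/6)*(-8))) = 58/(-2/3) = 58*(-3/2) = -87)
-28155 - v(-77, -170) = -28155 - 1*(-87) = -28155 + 87 = -28068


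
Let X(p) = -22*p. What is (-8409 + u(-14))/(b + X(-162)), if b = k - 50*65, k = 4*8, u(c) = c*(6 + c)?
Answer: -8297/346 ≈ -23.980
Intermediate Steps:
k = 32
b = -3218 (b = 32 - 50*65 = 32 - 3250 = -3218)
(-8409 + u(-14))/(b + X(-162)) = (-8409 - 14*(6 - 14))/(-3218 - 22*(-162)) = (-8409 - 14*(-8))/(-3218 + 3564) = (-8409 + 112)/346 = -8297*1/346 = -8297/346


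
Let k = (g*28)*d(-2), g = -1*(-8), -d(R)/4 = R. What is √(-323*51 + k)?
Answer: I*√14681 ≈ 121.17*I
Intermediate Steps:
d(R) = -4*R
g = 8
k = 1792 (k = (8*28)*(-4*(-2)) = 224*8 = 1792)
√(-323*51 + k) = √(-323*51 + 1792) = √(-16473 + 1792) = √(-14681) = I*√14681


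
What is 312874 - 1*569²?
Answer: -10887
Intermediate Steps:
312874 - 1*569² = 312874 - 1*323761 = 312874 - 323761 = -10887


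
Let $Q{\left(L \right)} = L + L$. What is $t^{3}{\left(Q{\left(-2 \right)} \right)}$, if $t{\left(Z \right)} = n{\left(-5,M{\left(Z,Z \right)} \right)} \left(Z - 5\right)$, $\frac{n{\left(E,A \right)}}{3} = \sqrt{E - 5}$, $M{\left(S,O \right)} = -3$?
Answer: $196830 i \sqrt{10} \approx 6.2243 \cdot 10^{5} i$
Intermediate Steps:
$Q{\left(L \right)} = 2 L$
$n{\left(E,A \right)} = 3 \sqrt{-5 + E}$ ($n{\left(E,A \right)} = 3 \sqrt{E - 5} = 3 \sqrt{-5 + E}$)
$t{\left(Z \right)} = 3 i \sqrt{10} \left(-5 + Z\right)$ ($t{\left(Z \right)} = 3 \sqrt{-5 - 5} \left(Z - 5\right) = 3 \sqrt{-10} \left(-5 + Z\right) = 3 i \sqrt{10} \left(-5 + Z\right)$)
$t^{3}{\left(Q{\left(-2 \right)} \right)} = \left(3 i \sqrt{10} \left(-5 + 2 \left(-2\right)\right)\right)^{3} = \left(3 i \sqrt{10} \left(-5 - 4\right)\right)^{3} = \left(3 i \sqrt{10} \left(-9\right)\right)^{3} = \left(- 27 i \sqrt{10}\right)^{3} = 196830 i \sqrt{10}$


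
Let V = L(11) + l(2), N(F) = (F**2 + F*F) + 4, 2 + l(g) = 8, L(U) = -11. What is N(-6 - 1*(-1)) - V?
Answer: 59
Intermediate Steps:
l(g) = 6 (l(g) = -2 + 8 = 6)
N(F) = 4 + 2*F**2 (N(F) = (F**2 + F**2) + 4 = 2*F**2 + 4 = 4 + 2*F**2)
V = -5 (V = -11 + 6 = -5)
N(-6 - 1*(-1)) - V = (4 + 2*(-6 - 1*(-1))**2) - 1*(-5) = (4 + 2*(-6 + 1)**2) + 5 = (4 + 2*(-5)**2) + 5 = (4 + 2*25) + 5 = (4 + 50) + 5 = 54 + 5 = 59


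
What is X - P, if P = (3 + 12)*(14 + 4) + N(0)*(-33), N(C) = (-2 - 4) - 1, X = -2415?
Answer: -2916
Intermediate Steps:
N(C) = -7 (N(C) = -6 - 1 = -7)
P = 501 (P = (3 + 12)*(14 + 4) - 7*(-33) = 15*18 + 231 = 270 + 231 = 501)
X - P = -2415 - 1*501 = -2415 - 501 = -2916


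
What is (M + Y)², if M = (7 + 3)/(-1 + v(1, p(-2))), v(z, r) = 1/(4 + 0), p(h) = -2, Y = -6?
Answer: 3364/9 ≈ 373.78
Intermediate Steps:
v(z, r) = ¼ (v(z, r) = 1/4 = ¼)
M = -40/3 (M = (7 + 3)/(-1 + ¼) = 10/(-¾) = 10*(-4/3) = -40/3 ≈ -13.333)
(M + Y)² = (-40/3 - 6)² = (-58/3)² = 3364/9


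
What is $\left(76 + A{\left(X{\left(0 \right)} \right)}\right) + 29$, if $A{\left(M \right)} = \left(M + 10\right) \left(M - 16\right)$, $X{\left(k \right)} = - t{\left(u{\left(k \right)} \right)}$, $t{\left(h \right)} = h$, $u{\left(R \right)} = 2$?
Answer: $-39$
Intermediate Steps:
$X{\left(k \right)} = -2$ ($X{\left(k \right)} = \left(-1\right) 2 = -2$)
$A{\left(M \right)} = \left(-16 + M\right) \left(10 + M\right)$ ($A{\left(M \right)} = \left(10 + M\right) \left(-16 + M\right) = \left(-16 + M\right) \left(10 + M\right)$)
$\left(76 + A{\left(X{\left(0 \right)} \right)}\right) + 29 = \left(76 - \left(148 - 4\right)\right) + 29 = \left(76 + \left(-160 + 4 + 12\right)\right) + 29 = \left(76 - 144\right) + 29 = -68 + 29 = -39$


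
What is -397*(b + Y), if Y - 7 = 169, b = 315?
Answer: -194927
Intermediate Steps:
Y = 176 (Y = 7 + 169 = 176)
-397*(b + Y) = -397*(315 + 176) = -397*491 = -194927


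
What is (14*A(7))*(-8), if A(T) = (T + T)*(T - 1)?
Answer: -9408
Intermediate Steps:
A(T) = 2*T*(-1 + T) (A(T) = (2*T)*(-1 + T) = 2*T*(-1 + T))
(14*A(7))*(-8) = (14*(2*7*(-1 + 7)))*(-8) = (14*(2*7*6))*(-8) = (14*84)*(-8) = 1176*(-8) = -9408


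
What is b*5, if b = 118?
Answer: 590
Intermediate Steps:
b*5 = 118*5 = 590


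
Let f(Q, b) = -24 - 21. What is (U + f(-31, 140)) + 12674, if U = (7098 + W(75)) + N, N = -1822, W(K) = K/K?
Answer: 17906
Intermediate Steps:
W(K) = 1
f(Q, b) = -45
U = 5277 (U = (7098 + 1) - 1822 = 7099 - 1822 = 5277)
(U + f(-31, 140)) + 12674 = (5277 - 45) + 12674 = 5232 + 12674 = 17906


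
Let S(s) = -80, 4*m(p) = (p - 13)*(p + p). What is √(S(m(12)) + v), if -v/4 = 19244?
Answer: 16*I*√301 ≈ 277.59*I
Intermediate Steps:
v = -76976 (v = -4*19244 = -76976)
m(p) = p*(-13 + p)/2 (m(p) = ((p - 13)*(p + p))/4 = ((-13 + p)*(2*p))/4 = (2*p*(-13 + p))/4 = p*(-13 + p)/2)
√(S(m(12)) + v) = √(-80 - 76976) = √(-77056) = 16*I*√301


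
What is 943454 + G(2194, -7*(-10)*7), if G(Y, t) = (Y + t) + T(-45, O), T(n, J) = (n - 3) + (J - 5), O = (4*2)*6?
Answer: 946133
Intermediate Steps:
O = 48 (O = 8*6 = 48)
T(n, J) = -8 + J + n (T(n, J) = (-3 + n) + (-5 + J) = -8 + J + n)
G(Y, t) = -5 + Y + t (G(Y, t) = (Y + t) + (-8 + 48 - 45) = (Y + t) - 5 = -5 + Y + t)
943454 + G(2194, -7*(-10)*7) = 943454 + (-5 + 2194 - 7*(-10)*7) = 943454 + (-5 + 2194 + 70*7) = 943454 + (-5 + 2194 + 490) = 943454 + 2679 = 946133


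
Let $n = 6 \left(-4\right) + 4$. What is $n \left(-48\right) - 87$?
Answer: $873$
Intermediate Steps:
$n = -20$ ($n = -24 + 4 = -20$)
$n \left(-48\right) - 87 = \left(-20\right) \left(-48\right) - 87 = 960 - 87 = 873$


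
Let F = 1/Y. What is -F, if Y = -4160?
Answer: 1/4160 ≈ 0.00024038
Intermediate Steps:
F = -1/4160 (F = 1/(-4160) = -1/4160 ≈ -0.00024038)
-F = -1*(-1/4160) = 1/4160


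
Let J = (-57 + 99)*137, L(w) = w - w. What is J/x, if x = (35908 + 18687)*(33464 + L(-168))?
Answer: 2877/913483540 ≈ 3.1495e-6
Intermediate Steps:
L(w) = 0
x = 1826967080 (x = (35908 + 18687)*(33464 + 0) = 54595*33464 = 1826967080)
J = 5754 (J = 42*137 = 5754)
J/x = 5754/1826967080 = 5754*(1/1826967080) = 2877/913483540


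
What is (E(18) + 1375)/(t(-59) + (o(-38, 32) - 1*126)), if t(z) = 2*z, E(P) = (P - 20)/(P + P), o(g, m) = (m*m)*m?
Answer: 24749/585432 ≈ 0.042275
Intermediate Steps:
o(g, m) = m³ (o(g, m) = m²*m = m³)
E(P) = (-20 + P)/(2*P) (E(P) = (-20 + P)/((2*P)) = (-20 + P)*(1/(2*P)) = (-20 + P)/(2*P))
(E(18) + 1375)/(t(-59) + (o(-38, 32) - 1*126)) = ((½)*(-20 + 18)/18 + 1375)/(2*(-59) + (32³ - 1*126)) = ((½)*(1/18)*(-2) + 1375)/(-118 + (32768 - 126)) = (-1/18 + 1375)/(-118 + 32642) = (24749/18)/32524 = (24749/18)*(1/32524) = 24749/585432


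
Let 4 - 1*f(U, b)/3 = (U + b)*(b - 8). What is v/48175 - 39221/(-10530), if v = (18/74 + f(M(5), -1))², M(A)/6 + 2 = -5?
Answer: 332462762947/10684155150 ≈ 31.117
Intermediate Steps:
M(A) = -42 (M(A) = -12 + 6*(-5) = -12 - 30 = -42)
f(U, b) = 12 - 3*(-8 + b)*(U + b) (f(U, b) = 12 - 3*(U + b)*(b - 8) = 12 - 3*(U + b)*(-8 + b) = 12 - 3*(-8 + b)*(U + b))
v = 1806590016/1369 (v = (18/74 + (12 - 3*(-1)² + 24*(-42) + 24*(-1) - 3*(-42)*(-1)))² = (18*(1/74) + (12 - 3*1 - 1008 - 24 - 126))² = (9/37 + (12 - 3 - 1008 - 24 - 126))² = (9/37 - 1149)² = (-42504/37)² = 1806590016/1369 ≈ 1.3196e+6)
v/48175 - 39221/(-10530) = (1806590016/1369)/48175 - 39221/(-10530) = (1806590016/1369)*(1/48175) - 39221*(-1/10530) = 1806590016/65951575 + 3017/810 = 332462762947/10684155150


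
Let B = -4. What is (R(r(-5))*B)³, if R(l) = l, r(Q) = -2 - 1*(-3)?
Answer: -64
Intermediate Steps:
r(Q) = 1 (r(Q) = -2 + 3 = 1)
(R(r(-5))*B)³ = (1*(-4))³ = (-4)³ = -64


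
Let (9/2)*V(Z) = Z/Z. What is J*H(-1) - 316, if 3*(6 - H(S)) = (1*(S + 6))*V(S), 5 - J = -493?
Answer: 22388/9 ≈ 2487.6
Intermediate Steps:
V(Z) = 2/9 (V(Z) = 2*(Z/Z)/9 = (2/9)*1 = 2/9)
J = 498 (J = 5 - 1*(-493) = 5 + 493 = 498)
H(S) = 50/9 - 2*S/27 (H(S) = 6 - 1*(S + 6)*2/(3*9) = 6 - 1*(6 + S)*2/(3*9) = 6 - (6 + S)*2/(3*9) = 6 - (4/3 + 2*S/9)/3 = 6 + (-4/9 - 2*S/27) = 50/9 - 2*S/27)
J*H(-1) - 316 = 498*(50/9 - 2/27*(-1)) - 316 = 498*(50/9 + 2/27) - 316 = 498*(152/27) - 316 = 25232/9 - 316 = 22388/9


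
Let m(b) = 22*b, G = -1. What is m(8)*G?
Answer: -176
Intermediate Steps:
m(8)*G = (22*8)*(-1) = 176*(-1) = -176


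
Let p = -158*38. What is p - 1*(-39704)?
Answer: 33700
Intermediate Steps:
p = -6004
p - 1*(-39704) = -6004 - 1*(-39704) = -6004 + 39704 = 33700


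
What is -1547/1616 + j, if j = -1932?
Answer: -3123659/1616 ≈ -1933.0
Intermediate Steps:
-1547/1616 + j = -1547/1616 - 1932 = -3123659/1616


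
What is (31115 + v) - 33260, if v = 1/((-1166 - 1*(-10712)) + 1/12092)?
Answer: -247597837693/115430233 ≈ -2145.0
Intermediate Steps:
v = 12092/115430233 (v = 1/((-1166 + 10712) + 1/12092) = 1/(9546 + 1/12092) = 1/(115430233/12092) = 12092/115430233 ≈ 0.00010476)
(31115 + v) - 33260 = (31115 + 12092/115430233) - 33260 = 3591611711887/115430233 - 33260 = -247597837693/115430233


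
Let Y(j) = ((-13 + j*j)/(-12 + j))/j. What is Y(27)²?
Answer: 512656/164025 ≈ 3.1255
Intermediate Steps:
Y(j) = (-13 + j²)/(j*(-12 + j)) (Y(j) = ((-13 + j²)/(-12 + j))/j = (-13 + j²)/(j*(-12 + j)))
Y(27)² = ((-13 + 27²)/(27*(-12 + 27)))² = ((1/27)*(-13 + 729)/15)² = ((1/27)*(1/15)*716)² = (716/405)² = 512656/164025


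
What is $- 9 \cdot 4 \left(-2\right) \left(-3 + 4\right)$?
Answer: $72$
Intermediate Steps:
$- 9 \cdot 4 \left(-2\right) \left(-3 + 4\right) = \left(-9\right) \left(-8\right) 1 = 72 \cdot 1 = 72$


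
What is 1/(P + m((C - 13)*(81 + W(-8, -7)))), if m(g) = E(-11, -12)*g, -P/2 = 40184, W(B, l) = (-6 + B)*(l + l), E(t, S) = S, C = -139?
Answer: 1/424880 ≈ 2.3536e-6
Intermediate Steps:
W(B, l) = 2*l*(-6 + B) (W(B, l) = (-6 + B)*(2*l) = 2*l*(-6 + B))
P = -80368 (P = -2*40184 = -80368)
m(g) = -12*g
1/(P + m((C - 13)*(81 + W(-8, -7)))) = 1/(-80368 - 12*(-139 - 13)*(81 + 2*(-7)*(-6 - 8))) = 1/(-80368 - (-1824)*(81 + 2*(-7)*(-14))) = 1/(-80368 - (-1824)*(81 + 196)) = 1/(-80368 - (-1824)*277) = 1/(-80368 - 12*(-42104)) = 1/(-80368 + 505248) = 1/424880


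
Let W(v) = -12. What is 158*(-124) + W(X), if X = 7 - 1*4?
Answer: -19604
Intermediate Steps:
X = 3 (X = 7 - 4 = 3)
158*(-124) + W(X) = 158*(-124) - 12 = -19592 - 12 = -19604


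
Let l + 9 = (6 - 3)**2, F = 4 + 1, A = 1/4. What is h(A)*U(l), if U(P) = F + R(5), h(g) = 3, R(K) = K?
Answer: 30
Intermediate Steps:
A = 1/4 ≈ 0.25000
F = 5
l = 0 (l = -9 + (6 - 3)**2 = -9 + 3**2 = -9 + 9 = 0)
U(P) = 10 (U(P) = 5 + 5 = 10)
h(A)*U(l) = 3*10 = 30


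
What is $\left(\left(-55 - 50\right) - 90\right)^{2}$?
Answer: $38025$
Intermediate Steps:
$\left(\left(-55 - 50\right) - 90\right)^{2} = \left(-105 - 90\right)^{2} = \left(-195\right)^{2} = 38025$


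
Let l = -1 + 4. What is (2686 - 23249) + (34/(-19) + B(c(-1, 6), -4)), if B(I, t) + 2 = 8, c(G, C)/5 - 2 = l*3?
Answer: -390617/19 ≈ -20559.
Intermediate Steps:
l = 3
c(G, C) = 55 (c(G, C) = 10 + 5*(3*3) = 10 + 5*9 = 10 + 45 = 55)
B(I, t) = 6 (B(I, t) = -2 + 8 = 6)
(2686 - 23249) + (34/(-19) + B(c(-1, 6), -4)) = (2686 - 23249) + (34/(-19) + 6) = -20563 + (34*(-1/19) + 6) = -20563 + (-34/19 + 6) = -20563 + 80/19 = -390617/19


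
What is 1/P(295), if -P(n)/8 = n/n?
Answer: -⅛ ≈ -0.12500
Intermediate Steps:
P(n) = -8 (P(n) = -8*n/n = -8*1 = -8)
1/P(295) = 1/(-8) = -⅛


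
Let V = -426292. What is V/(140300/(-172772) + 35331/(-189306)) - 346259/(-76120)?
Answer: 88443736888344567689/207197620829320 ≈ 4.2686e+5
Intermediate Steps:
V/(140300/(-172772) + 35331/(-189306)) - 346259/(-76120) = -426292/(140300/(-172772) + 35331/(-189306)) - 346259/(-76120) = -426292/(140300*(-1/172772) + 35331*(-1/189306)) - 346259*(-1/76120) = -426292/(-35075/43193 - 11777/63102) + 346259/76120 = -426292/(-2721986611/2725564686) + 346259/76120 = -426292*(-2725564686/2721986611) + 346259/76120 = 1161886421124312/2721986611 + 346259/76120 = 88443736888344567689/207197620829320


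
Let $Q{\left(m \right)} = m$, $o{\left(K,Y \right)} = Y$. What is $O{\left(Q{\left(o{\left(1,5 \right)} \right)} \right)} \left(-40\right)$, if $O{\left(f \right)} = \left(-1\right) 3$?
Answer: $120$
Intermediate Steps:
$O{\left(f \right)} = -3$
$O{\left(Q{\left(o{\left(1,5 \right)} \right)} \right)} \left(-40\right) = \left(-3\right) \left(-40\right) = 120$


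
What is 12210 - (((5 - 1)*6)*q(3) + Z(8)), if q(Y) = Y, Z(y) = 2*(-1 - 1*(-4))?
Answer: 12132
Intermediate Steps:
Z(y) = 6 (Z(y) = 2*(-1 + 4) = 2*3 = 6)
12210 - (((5 - 1)*6)*q(3) + Z(8)) = 12210 - (((5 - 1)*6)*3 + 6) = 12210 - ((4*6)*3 + 6) = 12210 - (24*3 + 6) = 12210 - (72 + 6) = 12210 - 1*78 = 12210 - 78 = 12132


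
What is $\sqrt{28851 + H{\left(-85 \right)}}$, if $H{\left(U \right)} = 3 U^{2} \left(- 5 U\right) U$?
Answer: $6 i \sqrt{21749459} \approx 27982.0 i$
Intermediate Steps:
$H{\left(U \right)} = - 15 U^{4}$ ($H{\left(U \right)} = - 15 U^{3} U = - 15 U^{4}$)
$\sqrt{28851 + H{\left(-85 \right)}} = \sqrt{28851 - 15 \left(-85\right)^{4}} = \sqrt{28851 - 783009375} = \sqrt{-782980524} = 6 i \sqrt{21749459}$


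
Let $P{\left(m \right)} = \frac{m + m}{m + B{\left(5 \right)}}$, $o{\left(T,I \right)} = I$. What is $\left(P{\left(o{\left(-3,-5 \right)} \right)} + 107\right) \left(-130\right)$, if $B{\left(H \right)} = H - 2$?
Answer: $-14560$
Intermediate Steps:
$B{\left(H \right)} = -2 + H$
$P{\left(m \right)} = \frac{2 m}{3 + m}$ ($P{\left(m \right)} = \frac{m + m}{m + \left(-2 + 5\right)} = \frac{2 m}{m + 3} = \frac{2 m}{3 + m}$)
$\left(P{\left(o{\left(-3,-5 \right)} \right)} + 107\right) \left(-130\right) = \left(2 \left(-5\right) \frac{1}{3 - 5} + 107\right) \left(-130\right) = \left(2 \left(-5\right) \frac{1}{-2} + 107\right) \left(-130\right) = \left(2 \left(-5\right) \left(- \frac{1}{2}\right) + 107\right) \left(-130\right) = \left(5 + 107\right) \left(-130\right) = 112 \left(-130\right) = -14560$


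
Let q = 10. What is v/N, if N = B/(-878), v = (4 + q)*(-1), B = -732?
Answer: -3073/183 ≈ -16.792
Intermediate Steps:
v = -14 (v = (4 + 10)*(-1) = 14*(-1) = -14)
N = 366/439 (N = -732/(-878) = -732*(-1/878) = 366/439 ≈ 0.83371)
v/N = -14/366/439 = -14*439/366 = -3073/183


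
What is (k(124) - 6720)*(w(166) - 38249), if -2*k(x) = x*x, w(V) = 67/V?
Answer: 45740119468/83 ≈ 5.5109e+8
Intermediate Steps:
k(x) = -x**2/2 (k(x) = -x*x/2 = -x**2/2)
(k(124) - 6720)*(w(166) - 38249) = (-1/2*124**2 - 6720)*(67/166 - 38249) = (-1/2*15376 - 6720)*(67*(1/166) - 38249) = (-7688 - 6720)*(67/166 - 38249) = -14408*(-6349267/166) = 45740119468/83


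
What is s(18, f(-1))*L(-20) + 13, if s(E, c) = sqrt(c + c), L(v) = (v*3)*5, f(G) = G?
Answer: 13 - 300*I*sqrt(2) ≈ 13.0 - 424.26*I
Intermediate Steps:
L(v) = 15*v (L(v) = (3*v)*5 = 15*v)
s(E, c) = sqrt(2)*sqrt(c) (s(E, c) = sqrt(2*c) = sqrt(2)*sqrt(c))
s(18, f(-1))*L(-20) + 13 = (sqrt(2)*sqrt(-1))*(15*(-20)) + 13 = (sqrt(2)*I)*(-300) + 13 = (I*sqrt(2))*(-300) + 13 = -300*I*sqrt(2) + 13 = 13 - 300*I*sqrt(2)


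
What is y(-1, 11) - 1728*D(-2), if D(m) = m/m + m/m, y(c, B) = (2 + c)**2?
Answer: -3455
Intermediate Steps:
D(m) = 2 (D(m) = 1 + 1 = 2)
y(-1, 11) - 1728*D(-2) = (2 - 1)**2 - 1728*2 = 1**2 - 144*24 = 1 - 3456 = -3455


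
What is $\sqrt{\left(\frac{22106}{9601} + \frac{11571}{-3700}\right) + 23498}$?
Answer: $\frac{\sqrt{296518669042881073}}{3552370} \approx 153.29$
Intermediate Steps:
$\sqrt{\left(\frac{22106}{9601} + \frac{11571}{-3700}\right) + 23498} = \sqrt{\left(22106 \cdot \frac{1}{9601} + 11571 \left(- \frac{1}{3700}\right)\right) + 23498} = \sqrt{\left(\frac{22106}{9601} - \frac{11571}{3700}\right) + 23498} = \sqrt{- \frac{29300971}{35523700} + 23498} = \sqrt{\frac{834706601629}{35523700}} = \frac{\sqrt{296518669042881073}}{3552370}$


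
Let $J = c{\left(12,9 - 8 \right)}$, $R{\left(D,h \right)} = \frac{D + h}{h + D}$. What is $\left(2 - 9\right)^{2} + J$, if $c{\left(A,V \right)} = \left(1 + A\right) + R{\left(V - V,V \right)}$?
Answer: $63$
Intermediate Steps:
$R{\left(D,h \right)} = 1$ ($R{\left(D,h \right)} = \frac{D + h}{D + h} = 1$)
$c{\left(A,V \right)} = 2 + A$ ($c{\left(A,V \right)} = \left(1 + A\right) + 1 = 2 + A$)
$J = 14$ ($J = 2 + 12 = 14$)
$\left(2 - 9\right)^{2} + J = \left(2 - 9\right)^{2} + 14 = \left(-7\right)^{2} + 14 = 49 + 14 = 63$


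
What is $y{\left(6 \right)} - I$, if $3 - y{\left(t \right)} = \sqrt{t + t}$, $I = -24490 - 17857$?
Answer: $42350 - 2 \sqrt{3} \approx 42347.0$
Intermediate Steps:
$I = -42347$ ($I = -24490 - 17857 = -42347$)
$y{\left(t \right)} = 3 - \sqrt{2} \sqrt{t}$ ($y{\left(t \right)} = 3 - \sqrt{t + t} = 3 - \sqrt{2 t} = 3 - \sqrt{2} \sqrt{t}$)
$y{\left(6 \right)} - I = \left(3 - \sqrt{2} \sqrt{6}\right) - -42347 = \left(3 - 2 \sqrt{3}\right) + 42347 = 42350 - 2 \sqrt{3}$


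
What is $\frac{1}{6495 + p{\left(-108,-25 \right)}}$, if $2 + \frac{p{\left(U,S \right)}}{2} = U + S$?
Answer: $\frac{1}{6225} \approx 0.00016064$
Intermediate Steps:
$p{\left(U,S \right)} = -4 + 2 S + 2 U$ ($p{\left(U,S \right)} = -4 + 2 \left(U + S\right) = -4 + 2 \left(S + U\right) = -4 + \left(2 S + 2 U\right) = -4 + 2 S + 2 U$)
$\frac{1}{6495 + p{\left(-108,-25 \right)}} = \frac{1}{6495 + \left(-4 + 2 \left(-25\right) + 2 \left(-108\right)\right)} = \frac{1}{6495 - 270} = \frac{1}{6225}$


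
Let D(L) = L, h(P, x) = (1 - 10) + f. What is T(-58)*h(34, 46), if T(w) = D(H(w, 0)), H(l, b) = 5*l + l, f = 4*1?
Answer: 1740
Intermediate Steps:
f = 4
h(P, x) = -5 (h(P, x) = (1 - 10) + 4 = -9 + 4 = -5)
H(l, b) = 6*l
T(w) = 6*w
T(-58)*h(34, 46) = (6*(-58))*(-5) = -348*(-5) = 1740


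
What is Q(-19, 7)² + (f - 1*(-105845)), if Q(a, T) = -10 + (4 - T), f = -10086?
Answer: 95928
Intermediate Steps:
Q(a, T) = -6 - T
Q(-19, 7)² + (f - 1*(-105845)) = (-6 - 1*7)² + (-10086 - 1*(-105845)) = (-6 - 7)² + (-10086 + 105845) = (-13)² + 95759 = 169 + 95759 = 95928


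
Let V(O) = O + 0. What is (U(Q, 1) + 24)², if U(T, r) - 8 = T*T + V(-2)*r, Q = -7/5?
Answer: 638401/625 ≈ 1021.4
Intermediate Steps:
V(O) = O
Q = -7/5 (Q = -7*⅕ = -7/5 ≈ -1.4000)
U(T, r) = 8 + T² - 2*r (U(T, r) = 8 + (T*T - 2*r) = 8 + (T² - 2*r) = 8 + T² - 2*r)
(U(Q, 1) + 24)² = ((8 + (-7/5)² - 2*1) + 24)² = ((8 + 49/25 - 2) + 24)² = (199/25 + 24)² = (799/25)² = 638401/625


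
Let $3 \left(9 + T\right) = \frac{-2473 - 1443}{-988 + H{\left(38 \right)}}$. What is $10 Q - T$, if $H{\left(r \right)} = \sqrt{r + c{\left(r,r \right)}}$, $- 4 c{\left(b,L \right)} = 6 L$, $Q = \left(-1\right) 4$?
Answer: $- \frac{4981693}{154131} - \frac{3916 i \sqrt{19}}{2928489} \approx -32.321 - 0.0058288 i$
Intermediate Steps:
$Q = -4$
$c{\left(b,L \right)} = - \frac{3 L}{2}$ ($c{\left(b,L \right)} = - \frac{6 L}{4} = - \frac{3 L}{2}$)
$H{\left(r \right)} = \frac{\sqrt{2} \sqrt{- r}}{2}$ ($H{\left(r \right)} = \sqrt{r - \frac{3 r}{2}} = \sqrt{- \frac{r}{2}} = \frac{\sqrt{2} \sqrt{- r}}{2}$)
$T = -9 - \frac{3916}{3 \left(-988 + i \sqrt{19}\right)}$ ($T = -9 + \frac{\left(-2473 - 1443\right) \frac{1}{-988 + \frac{\sqrt{2} \sqrt{\left(-1\right) 38}}{2}}}{3} = -9 + \frac{\left(-3916\right) \frac{1}{-988 + \frac{\sqrt{2} \sqrt{-38}}{2}}}{3} = -9 + \frac{\left(-3916\right) \frac{1}{-988 + \frac{\sqrt{2} i \sqrt{38}}{2}}}{3} = -9 + \frac{\left(-3916\right) \frac{1}{-988 + i \sqrt{19}}}{3} = -9 - \frac{3916}{3 \left(-988 + i \sqrt{19}\right)} \approx -7.6788 + 0.0058288 i$)
$10 Q - T = 10 \left(-4\right) - \left(- \frac{1183547}{154131} + \frac{3916 i \sqrt{19}}{2928489}\right) = -40 + \left(\frac{1183547}{154131} - \frac{3916 i \sqrt{19}}{2928489}\right) = - \frac{4981693}{154131} - \frac{3916 i \sqrt{19}}{2928489}$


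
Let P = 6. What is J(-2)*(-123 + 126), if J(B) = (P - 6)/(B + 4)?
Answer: 0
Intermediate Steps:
J(B) = 0 (J(B) = (6 - 6)/(B + 4) = 0/(4 + B) = 0)
J(-2)*(-123 + 126) = 0*(-123 + 126) = 0*3 = 0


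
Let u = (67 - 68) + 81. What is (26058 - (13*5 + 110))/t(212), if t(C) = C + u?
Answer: 25883/292 ≈ 88.640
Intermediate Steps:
u = 80 (u = -1 + 81 = 80)
t(C) = 80 + C (t(C) = C + 80 = 80 + C)
(26058 - (13*5 + 110))/t(212) = (26058 - (13*5 + 110))/(80 + 212) = (26058 - (65 + 110))/292 = (26058 - 1*175)*(1/292) = (26058 - 175)*(1/292) = 25883*(1/292) = 25883/292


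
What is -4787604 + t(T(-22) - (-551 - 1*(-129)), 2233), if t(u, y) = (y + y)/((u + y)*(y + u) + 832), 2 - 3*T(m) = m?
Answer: -33955607392738/7092401 ≈ -4.7876e+6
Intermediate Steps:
T(m) = ⅔ - m/3
t(u, y) = 2*y/(832 + (u + y)²) (t(u, y) = (2*y)/((u + y)*(u + y) + 832) = (2*y)/((u + y)² + 832) = (2*y)/(832 + (u + y)²) = 2*y/(832 + (u + y)²))
-4787604 + t(T(-22) - (-551 - 1*(-129)), 2233) = -4787604 + 2*2233/(832 + (((⅔ - ⅓*(-22)) - (-551 - 1*(-129))) + 2233)²) = -4787604 + 2*2233/(832 + (((⅔ + 22/3) - (-551 + 129)) + 2233)²) = -4787604 + 2*2233/(832 + ((8 - 1*(-422)) + 2233)²) = -4787604 + 2*2233/(832 + ((8 + 422) + 2233)²) = -4787604 + 2*2233/(832 + (430 + 2233)²) = -4787604 + 2*2233/(832 + 2663²) = -4787604 + 2*2233/(832 + 7091569) = -4787604 + 2*2233/7092401 = -4787604 + 2*2233*(1/7092401) = -4787604 + 4466/7092401 = -33955607392738/7092401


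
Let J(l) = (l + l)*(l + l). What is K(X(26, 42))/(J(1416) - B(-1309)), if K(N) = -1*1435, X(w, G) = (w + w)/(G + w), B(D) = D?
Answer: -1435/8021533 ≈ -0.00017889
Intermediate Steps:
J(l) = 4*l² (J(l) = (2*l)*(2*l) = 4*l²)
X(w, G) = 2*w/(G + w) (X(w, G) = (2*w)/(G + w) = 2*w/(G + w))
K(N) = -1435
K(X(26, 42))/(J(1416) - B(-1309)) = -1435/(4*1416² - 1*(-1309)) = -1435/(4*2005056 + 1309) = -1435/(8020224 + 1309) = -1435/8021533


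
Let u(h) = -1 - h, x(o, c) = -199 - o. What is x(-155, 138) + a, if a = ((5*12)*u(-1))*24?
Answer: -44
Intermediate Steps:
a = 0 (a = ((5*12)*(-1 - 1*(-1)))*24 = (60*(-1 + 1))*24 = (60*0)*24 = 0*24 = 0)
x(-155, 138) + a = (-199 - 1*(-155)) + 0 = (-199 + 155) + 0 = -44 + 0 = -44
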